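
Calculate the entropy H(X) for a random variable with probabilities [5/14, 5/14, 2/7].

H(X) = -Σ p(x) log₂ p(x)
  -5/14 × log₂(5/14) = 0.5305
  -5/14 × log₂(5/14) = 0.5305
  -2/7 × log₂(2/7) = 0.5164
H(X) = 1.5774 bits


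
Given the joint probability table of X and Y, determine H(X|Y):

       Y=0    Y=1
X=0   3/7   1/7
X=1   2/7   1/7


H(X|Y) = Σ_y p(y) H(X|Y=y)
  p(Y=0) = 5/7, H(X|Y=0) = 0.9710
  p(Y=1) = 2/7, H(X|Y=1) = 1.0000
H(X|Y) = 0.7143×0.9710 + 0.2857×1.0000 = 0.9793 bits


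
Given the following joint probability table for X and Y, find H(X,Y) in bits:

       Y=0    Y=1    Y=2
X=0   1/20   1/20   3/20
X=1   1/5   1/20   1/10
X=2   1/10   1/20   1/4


H(X,Y) = -Σ p(x,y) log₂ p(x,y)
  p(0,0)=1/20: -0.0500 × log₂(0.0500) = 0.2161
  p(0,1)=1/20: -0.0500 × log₂(0.0500) = 0.2161
  p(0,2)=3/20: -0.1500 × log₂(0.1500) = 0.4105
  p(1,0)=1/5: -0.2000 × log₂(0.2000) = 0.4644
  p(1,1)=1/20: -0.0500 × log₂(0.0500) = 0.2161
  p(1,2)=1/10: -0.1000 × log₂(0.1000) = 0.3322
  p(2,0)=1/10: -0.1000 × log₂(0.1000) = 0.3322
  p(2,1)=1/20: -0.0500 × log₂(0.0500) = 0.2161
  p(2,2)=1/4: -0.2500 × log₂(0.2500) = 0.5000
H(X,Y) = 2.9037 bits


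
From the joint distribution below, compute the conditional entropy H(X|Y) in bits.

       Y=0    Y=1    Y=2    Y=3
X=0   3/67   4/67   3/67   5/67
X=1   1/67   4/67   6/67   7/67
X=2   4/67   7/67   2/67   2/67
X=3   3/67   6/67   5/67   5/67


H(X|Y) = Σ_y p(y) H(X|Y=y)
  p(Y=0) = 11/67, H(X|Y=0) = 1.8676
  p(Y=1) = 21/67, H(X|Y=1) = 1.9561
  p(Y=2) = 16/67, H(X|Y=2) = 1.8829
  p(Y=3) = 19/67, H(X|Y=3) = 1.8863
H(X|Y) = 0.1642×1.8676 + 0.3134×1.9561 + 0.2388×1.8829 + 0.2836×1.8863 = 1.9043 bits


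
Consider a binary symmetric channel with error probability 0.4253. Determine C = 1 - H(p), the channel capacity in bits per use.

For BSC with error probability p:
C = 1 - H(p) where H(p) is binary entropy
H(0.4253) = -0.4253 × log₂(0.4253) - 0.5747 × log₂(0.5747)
H(p) = 0.9838
C = 1 - 0.9838 = 0.0162 bits/use


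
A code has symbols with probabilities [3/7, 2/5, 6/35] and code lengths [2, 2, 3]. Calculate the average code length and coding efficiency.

Average length L = Σ p_i × l_i = 2.1714 bits
Entropy H = 1.4888 bits
Efficiency η = H/L × 100% = 68.56%


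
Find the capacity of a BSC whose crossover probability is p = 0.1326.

For BSC with error probability p:
C = 1 - H(p) where H(p) is binary entropy
H(0.1326) = -0.1326 × log₂(0.1326) - 0.8674 × log₂(0.8674)
H(p) = 0.5645
C = 1 - 0.5645 = 0.4355 bits/use


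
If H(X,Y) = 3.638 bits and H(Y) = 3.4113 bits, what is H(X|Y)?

Chain rule: H(X,Y) = H(X|Y) + H(Y)
H(X|Y) = H(X,Y) - H(Y) = 3.638 - 3.4113 = 0.2267 bits


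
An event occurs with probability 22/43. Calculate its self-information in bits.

Information content I(x) = -log₂(p(x))
I = -log₂(22/43) = -log₂(0.5116)
I = 0.9668 bits


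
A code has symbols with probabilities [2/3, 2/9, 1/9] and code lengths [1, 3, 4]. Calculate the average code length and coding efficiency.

Average length L = Σ p_i × l_i = 1.7778 bits
Entropy H = 1.2244 bits
Efficiency η = H/L × 100% = 68.87%


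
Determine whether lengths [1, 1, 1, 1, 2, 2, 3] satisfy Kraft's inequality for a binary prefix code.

Kraft inequality: Σ 2^(-l_i) ≤ 1 for prefix-free code
Calculating: 2^(-1) + 2^(-1) + 2^(-1) + 2^(-1) + 2^(-2) + 2^(-2) + 2^(-3)
= 0.5 + 0.5 + 0.5 + 0.5 + 0.25 + 0.25 + 0.125
= 2.6250
Since 2.6250 > 1, prefix-free code does not exist


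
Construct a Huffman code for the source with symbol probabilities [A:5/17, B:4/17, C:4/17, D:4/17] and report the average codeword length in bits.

Huffman tree construction:
Combine smallest probabilities repeatedly
Resulting codes:
  A: 11 (length 2)
  B: 00 (length 2)
  C: 01 (length 2)
  D: 10 (length 2)
Average length = Σ p(s) × length(s) = 2.0000 bits


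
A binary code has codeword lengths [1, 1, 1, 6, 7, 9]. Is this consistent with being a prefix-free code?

Kraft inequality: Σ 2^(-l_i) ≤ 1 for prefix-free code
Calculating: 2^(-1) + 2^(-1) + 2^(-1) + 2^(-6) + 2^(-7) + 2^(-9)
= 0.5 + 0.5 + 0.5 + 0.015625 + 0.0078125 + 0.001953125
= 1.5254
Since 1.5254 > 1, prefix-free code does not exist


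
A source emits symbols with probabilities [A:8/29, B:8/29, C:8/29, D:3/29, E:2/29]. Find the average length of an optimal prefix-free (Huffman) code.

Huffman tree construction:
Combine smallest probabilities repeatedly
Resulting codes:
  A: 01 (length 2)
  B: 10 (length 2)
  C: 11 (length 2)
  D: 001 (length 3)
  E: 000 (length 3)
Average length = Σ p(s) × length(s) = 2.1724 bits


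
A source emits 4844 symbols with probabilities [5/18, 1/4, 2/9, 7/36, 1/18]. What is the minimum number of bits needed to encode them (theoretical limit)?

Entropy H = 2.1866 bits/symbol
Minimum bits = H × n = 2.1866 × 4844
= 10591.84 bits


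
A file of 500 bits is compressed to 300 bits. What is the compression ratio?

Compression ratio = Original / Compressed
= 500 / 300 = 1.67:1


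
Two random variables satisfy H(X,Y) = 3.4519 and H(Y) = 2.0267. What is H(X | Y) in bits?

Chain rule: H(X,Y) = H(X|Y) + H(Y)
H(X|Y) = H(X,Y) - H(Y) = 3.4519 - 2.0267 = 1.4252 bits


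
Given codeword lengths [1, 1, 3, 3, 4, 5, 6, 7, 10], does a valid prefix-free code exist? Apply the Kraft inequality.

Kraft inequality: Σ 2^(-l_i) ≤ 1 for prefix-free code
Calculating: 2^(-1) + 2^(-1) + 2^(-3) + 2^(-3) + 2^(-4) + 2^(-5) + 2^(-6) + 2^(-7) + 2^(-10)
= 0.5 + 0.5 + 0.125 + 0.125 + 0.0625 + 0.03125 + 0.015625 + 0.0078125 + 0.0009765625
= 1.3682
Since 1.3682 > 1, prefix-free code does not exist


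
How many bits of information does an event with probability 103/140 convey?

Information content I(x) = -log₂(p(x))
I = -log₂(103/140) = -log₂(0.7357)
I = 0.4428 bits


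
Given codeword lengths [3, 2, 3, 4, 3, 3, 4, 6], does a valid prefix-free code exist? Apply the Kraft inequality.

Kraft inequality: Σ 2^(-l_i) ≤ 1 for prefix-free code
Calculating: 2^(-3) + 2^(-2) + 2^(-3) + 2^(-4) + 2^(-3) + 2^(-3) + 2^(-4) + 2^(-6)
= 0.125 + 0.25 + 0.125 + 0.0625 + 0.125 + 0.125 + 0.0625 + 0.015625
= 0.8906
Since 0.8906 ≤ 1, prefix-free code exists


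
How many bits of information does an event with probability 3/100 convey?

Information content I(x) = -log₂(p(x))
I = -log₂(3/100) = -log₂(0.0300)
I = 5.0589 bits


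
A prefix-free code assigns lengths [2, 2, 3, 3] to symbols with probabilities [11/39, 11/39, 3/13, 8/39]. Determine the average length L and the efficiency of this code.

Average length L = Σ p_i × l_i = 2.4359 bits
Entropy H = 1.9870 bits
Efficiency η = H/L × 100% = 81.57%


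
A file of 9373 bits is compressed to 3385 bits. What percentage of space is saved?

Space savings = (1 - Compressed/Original) × 100%
= (1 - 3385/9373) × 100%
= 63.89%


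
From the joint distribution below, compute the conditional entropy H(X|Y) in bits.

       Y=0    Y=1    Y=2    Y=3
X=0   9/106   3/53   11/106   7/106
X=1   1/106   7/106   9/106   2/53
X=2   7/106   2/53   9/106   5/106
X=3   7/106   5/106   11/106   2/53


H(X|Y) = Σ_y p(y) H(X|Y=y)
  p(Y=0) = 12/53, H(X|Y=0) = 1.7586
  p(Y=1) = 11/53, H(X|Y=1) = 1.9698
  p(Y=2) = 20/53, H(X|Y=2) = 1.9928
  p(Y=3) = 10/53, H(X|Y=3) = 1.9589
H(X|Y) = 0.2264×1.7586 + 0.2075×1.9698 + 0.3774×1.9928 + 0.1887×1.9589 = 1.9286 bits


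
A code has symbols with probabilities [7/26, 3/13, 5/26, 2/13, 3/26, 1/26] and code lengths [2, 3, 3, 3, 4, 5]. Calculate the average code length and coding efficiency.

Average length L = Σ p_i × l_i = 2.9231 bits
Entropy H = 2.4110 bits
Efficiency η = H/L × 100% = 82.48%


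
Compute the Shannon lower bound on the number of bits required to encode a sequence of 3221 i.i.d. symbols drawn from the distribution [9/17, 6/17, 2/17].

Entropy H = 1.3793 bits/symbol
Minimum bits = H × n = 1.3793 × 3221
= 4442.66 bits


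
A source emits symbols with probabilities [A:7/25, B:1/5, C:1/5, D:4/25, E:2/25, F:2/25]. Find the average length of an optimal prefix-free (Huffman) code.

Huffman tree construction:
Combine smallest probabilities repeatedly
Resulting codes:
  A: 10 (length 2)
  B: 00 (length 2)
  C: 01 (length 2)
  D: 110 (length 3)
  E: 1110 (length 4)
  F: 1111 (length 4)
Average length = Σ p(s) × length(s) = 2.4800 bits


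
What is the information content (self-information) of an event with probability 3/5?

Information content I(x) = -log₂(p(x))
I = -log₂(3/5) = -log₂(0.6000)
I = 0.7370 bits


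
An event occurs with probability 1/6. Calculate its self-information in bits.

Information content I(x) = -log₂(p(x))
I = -log₂(1/6) = -log₂(0.1667)
I = 2.5850 bits


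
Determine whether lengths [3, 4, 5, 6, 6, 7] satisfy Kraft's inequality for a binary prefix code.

Kraft inequality: Σ 2^(-l_i) ≤ 1 for prefix-free code
Calculating: 2^(-3) + 2^(-4) + 2^(-5) + 2^(-6) + 2^(-6) + 2^(-7)
= 0.125 + 0.0625 + 0.03125 + 0.015625 + 0.015625 + 0.0078125
= 0.2578
Since 0.2578 ≤ 1, prefix-free code exists


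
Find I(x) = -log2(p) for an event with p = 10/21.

Information content I(x) = -log₂(p(x))
I = -log₂(10/21) = -log₂(0.4762)
I = 1.0704 bits


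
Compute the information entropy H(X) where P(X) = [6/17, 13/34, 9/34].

H(X) = -Σ p(x) log₂ p(x)
  -6/17 × log₂(6/17) = 0.5303
  -13/34 × log₂(13/34) = 0.5303
  -9/34 × log₂(9/34) = 0.5076
H(X) = 1.5682 bits


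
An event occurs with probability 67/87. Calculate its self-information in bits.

Information content I(x) = -log₂(p(x))
I = -log₂(67/87) = -log₂(0.7701)
I = 0.3769 bits


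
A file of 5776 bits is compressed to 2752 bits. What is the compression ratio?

Compression ratio = Original / Compressed
= 5776 / 2752 = 2.10:1


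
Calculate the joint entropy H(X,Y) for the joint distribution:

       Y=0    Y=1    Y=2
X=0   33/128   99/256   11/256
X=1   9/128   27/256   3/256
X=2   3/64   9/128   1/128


H(X,Y) = -Σ p(x,y) log₂ p(x,y)
  p(0,0)=33/128: -0.2578 × log₂(0.2578) = 0.5042
  p(0,1)=99/256: -0.3867 × log₂(0.3867) = 0.5301
  p(0,2)=11/256: -0.0430 × log₂(0.0430) = 0.1951
  p(1,0)=9/128: -0.0703 × log₂(0.0703) = 0.2693
  p(1,1)=27/256: -0.1055 × log₂(0.1055) = 0.3423
  p(1,2)=3/256: -0.0117 × log₂(0.0117) = 0.0752
  p(2,0)=3/64: -0.0469 × log₂(0.0469) = 0.2070
  p(2,1)=9/128: -0.0703 × log₂(0.0703) = 0.2693
  p(2,2)=1/128: -0.0078 × log₂(0.0078) = 0.0547
H(X,Y) = 2.4470 bits


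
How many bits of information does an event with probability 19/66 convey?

Information content I(x) = -log₂(p(x))
I = -log₂(19/66) = -log₂(0.2879)
I = 1.7965 bits


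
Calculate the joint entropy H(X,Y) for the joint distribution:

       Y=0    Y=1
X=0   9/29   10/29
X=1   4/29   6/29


H(X,Y) = -Σ p(x,y) log₂ p(x,y)
  p(0,0)=9/29: -0.3103 × log₂(0.3103) = 0.5239
  p(0,1)=10/29: -0.3448 × log₂(0.3448) = 0.5297
  p(1,0)=4/29: -0.1379 × log₂(0.1379) = 0.3942
  p(1,1)=6/29: -0.2069 × log₂(0.2069) = 0.4703
H(X,Y) = 1.9180 bits


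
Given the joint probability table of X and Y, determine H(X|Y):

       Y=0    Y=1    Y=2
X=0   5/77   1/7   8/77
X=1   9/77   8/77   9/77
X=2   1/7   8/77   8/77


H(X|Y) = Σ_y p(y) H(X|Y=y)
  p(Y=0) = 25/77, H(X|Y=0) = 1.5161
  p(Y=1) = 27/77, H(X|Y=1) = 1.5677
  p(Y=2) = 25/77, H(X|Y=2) = 1.5827
H(X|Y) = 0.3247×1.5161 + 0.3506×1.5677 + 0.3247×1.5827 = 1.5558 bits


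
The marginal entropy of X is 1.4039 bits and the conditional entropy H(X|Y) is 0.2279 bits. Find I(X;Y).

I(X;Y) = H(X) - H(X|Y)
I(X;Y) = 1.4039 - 0.2279 = 1.176 bits


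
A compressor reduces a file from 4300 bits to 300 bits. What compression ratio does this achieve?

Compression ratio = Original / Compressed
= 4300 / 300 = 14.33:1


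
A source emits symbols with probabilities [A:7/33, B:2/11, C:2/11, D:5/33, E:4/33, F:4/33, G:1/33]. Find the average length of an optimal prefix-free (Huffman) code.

Huffman tree construction:
Combine smallest probabilities repeatedly
Resulting codes:
  A: 01 (length 2)
  B: 111 (length 3)
  C: 00 (length 2)
  D: 101 (length 3)
  E: 1101 (length 4)
  F: 100 (length 3)
  G: 1100 (length 4)
Average length = Σ p(s) × length(s) = 2.7576 bits


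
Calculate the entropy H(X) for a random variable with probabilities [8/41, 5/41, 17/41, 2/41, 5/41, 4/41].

H(X) = -Σ p(x) log₂ p(x)
  -8/41 × log₂(8/41) = 0.4600
  -5/41 × log₂(5/41) = 0.3702
  -17/41 × log₂(17/41) = 0.5266
  -2/41 × log₂(2/41) = 0.2126
  -5/41 × log₂(5/41) = 0.3702
  -4/41 × log₂(4/41) = 0.3276
H(X) = 2.2672 bits


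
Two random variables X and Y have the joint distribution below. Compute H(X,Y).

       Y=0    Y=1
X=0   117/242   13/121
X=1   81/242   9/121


H(X,Y) = -Σ p(x,y) log₂ p(x,y)
  p(0,0)=117/242: -0.4835 × log₂(0.4835) = 0.5069
  p(0,1)=13/121: -0.1074 × log₂(0.1074) = 0.3458
  p(1,0)=81/242: -0.3347 × log₂(0.3347) = 0.5285
  p(1,1)=9/121: -0.0744 × log₂(0.0744) = 0.2788
H(X,Y) = 1.6601 bits


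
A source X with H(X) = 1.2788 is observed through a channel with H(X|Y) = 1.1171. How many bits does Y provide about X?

I(X;Y) = H(X) - H(X|Y)
I(X;Y) = 1.2788 - 1.1171 = 0.1617 bits


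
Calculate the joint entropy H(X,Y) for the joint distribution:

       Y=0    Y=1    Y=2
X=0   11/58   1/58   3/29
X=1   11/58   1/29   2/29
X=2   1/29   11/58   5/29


H(X,Y) = -Σ p(x,y) log₂ p(x,y)
  p(0,0)=11/58: -0.1897 × log₂(0.1897) = 0.4549
  p(0,1)=1/58: -0.0172 × log₂(0.0172) = 0.1010
  p(0,2)=3/29: -0.1034 × log₂(0.1034) = 0.3386
  p(1,0)=11/58: -0.1897 × log₂(0.1897) = 0.4549
  p(1,1)=1/29: -0.0345 × log₂(0.0345) = 0.1675
  p(1,2)=2/29: -0.0690 × log₂(0.0690) = 0.2661
  p(2,0)=1/29: -0.0345 × log₂(0.0345) = 0.1675
  p(2,1)=11/58: -0.1897 × log₂(0.1897) = 0.4549
  p(2,2)=5/29: -0.1724 × log₂(0.1724) = 0.4373
H(X,Y) = 2.8426 bits


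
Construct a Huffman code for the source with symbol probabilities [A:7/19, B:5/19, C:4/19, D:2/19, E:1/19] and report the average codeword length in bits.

Huffman tree construction:
Combine smallest probabilities repeatedly
Resulting codes:
  A: 11 (length 2)
  B: 10 (length 2)
  C: 01 (length 2)
  D: 001 (length 3)
  E: 000 (length 3)
Average length = Σ p(s) × length(s) = 2.1579 bits


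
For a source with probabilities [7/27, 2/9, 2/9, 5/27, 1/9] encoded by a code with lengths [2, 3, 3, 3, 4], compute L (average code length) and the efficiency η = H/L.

Average length L = Σ p_i × l_i = 2.8519 bits
Entropy H = 2.2721 bits
Efficiency η = H/L × 100% = 79.67%


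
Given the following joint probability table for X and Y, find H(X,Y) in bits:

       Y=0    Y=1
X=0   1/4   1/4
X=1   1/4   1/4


H(X,Y) = -Σ p(x,y) log₂ p(x,y)
  p(0,0)=1/4: -0.2500 × log₂(0.2500) = 0.5000
  p(0,1)=1/4: -0.2500 × log₂(0.2500) = 0.5000
  p(1,0)=1/4: -0.2500 × log₂(0.2500) = 0.5000
  p(1,1)=1/4: -0.2500 × log₂(0.2500) = 0.5000
H(X,Y) = 2.0000 bits


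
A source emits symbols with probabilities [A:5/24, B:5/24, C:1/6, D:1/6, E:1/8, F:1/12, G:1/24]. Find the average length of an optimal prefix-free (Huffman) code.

Huffman tree construction:
Combine smallest probabilities repeatedly
Resulting codes:
  A: 00 (length 2)
  B: 01 (length 2)
  C: 110 (length 3)
  D: 111 (length 3)
  E: 100 (length 3)
  F: 1011 (length 4)
  G: 1010 (length 4)
Average length = Σ p(s) × length(s) = 2.7083 bits


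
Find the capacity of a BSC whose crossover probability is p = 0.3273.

For BSC with error probability p:
C = 1 - H(p) where H(p) is binary entropy
H(0.3273) = -0.3273 × log₂(0.3273) - 0.6727 × log₂(0.6727)
H(p) = 0.9121
C = 1 - 0.9121 = 0.0879 bits/use


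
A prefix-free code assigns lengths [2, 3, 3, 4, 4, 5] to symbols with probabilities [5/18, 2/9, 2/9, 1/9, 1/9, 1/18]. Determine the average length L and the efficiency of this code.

Average length L = Σ p_i × l_i = 3.0556 bits
Entropy H = 2.4138 bits
Efficiency η = H/L × 100% = 79.00%


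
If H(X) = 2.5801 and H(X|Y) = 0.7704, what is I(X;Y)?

I(X;Y) = H(X) - H(X|Y)
I(X;Y) = 2.5801 - 0.7704 = 1.8097 bits


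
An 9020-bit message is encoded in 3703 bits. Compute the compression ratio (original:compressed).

Compression ratio = Original / Compressed
= 9020 / 3703 = 2.44:1


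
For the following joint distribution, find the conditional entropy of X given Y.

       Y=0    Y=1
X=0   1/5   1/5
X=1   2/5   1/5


H(X|Y) = Σ_y p(y) H(X|Y=y)
  p(Y=0) = 3/5, H(X|Y=0) = 0.9183
  p(Y=1) = 2/5, H(X|Y=1) = 1.0000
H(X|Y) = 0.6000×0.9183 + 0.4000×1.0000 = 0.9510 bits


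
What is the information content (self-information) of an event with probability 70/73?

Information content I(x) = -log₂(p(x))
I = -log₂(70/73) = -log₂(0.9589)
I = 0.0605 bits


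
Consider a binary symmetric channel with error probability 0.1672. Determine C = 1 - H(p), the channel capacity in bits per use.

For BSC with error probability p:
C = 1 - H(p) where H(p) is binary entropy
H(0.1672) = -0.1672 × log₂(0.1672) - 0.8328 × log₂(0.8328)
H(p) = 0.6513
C = 1 - 0.6513 = 0.3487 bits/use


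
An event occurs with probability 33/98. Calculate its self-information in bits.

Information content I(x) = -log₂(p(x))
I = -log₂(33/98) = -log₂(0.3367)
I = 1.5703 bits


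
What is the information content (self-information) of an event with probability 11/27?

Information content I(x) = -log₂(p(x))
I = -log₂(11/27) = -log₂(0.4074)
I = 1.2955 bits


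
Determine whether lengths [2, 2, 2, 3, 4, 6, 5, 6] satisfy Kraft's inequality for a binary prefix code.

Kraft inequality: Σ 2^(-l_i) ≤ 1 for prefix-free code
Calculating: 2^(-2) + 2^(-2) + 2^(-2) + 2^(-3) + 2^(-4) + 2^(-6) + 2^(-5) + 2^(-6)
= 0.25 + 0.25 + 0.25 + 0.125 + 0.0625 + 0.015625 + 0.03125 + 0.015625
= 1.0000
Since 1.0000 ≤ 1, prefix-free code exists


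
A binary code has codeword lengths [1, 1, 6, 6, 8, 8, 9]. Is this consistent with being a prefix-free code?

Kraft inequality: Σ 2^(-l_i) ≤ 1 for prefix-free code
Calculating: 2^(-1) + 2^(-1) + 2^(-6) + 2^(-6) + 2^(-8) + 2^(-8) + 2^(-9)
= 0.5 + 0.5 + 0.015625 + 0.015625 + 0.00390625 + 0.00390625 + 0.001953125
= 1.0410
Since 1.0410 > 1, prefix-free code does not exist


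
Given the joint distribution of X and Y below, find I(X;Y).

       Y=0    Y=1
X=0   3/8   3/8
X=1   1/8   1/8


H(X) = 0.8113, H(Y) = 1.0000, H(X,Y) = 1.8113
I(X;Y) = H(X) + H(Y) - H(X,Y) = 0.0000 bits


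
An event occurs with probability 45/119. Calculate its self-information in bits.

Information content I(x) = -log₂(p(x))
I = -log₂(45/119) = -log₂(0.3782)
I = 1.4030 bits


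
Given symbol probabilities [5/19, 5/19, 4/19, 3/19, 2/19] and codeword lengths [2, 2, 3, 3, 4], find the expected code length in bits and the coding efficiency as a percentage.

Average length L = Σ p_i × l_i = 2.5789 bits
Entropy H = 2.2493 bits
Efficiency η = H/L × 100% = 87.22%


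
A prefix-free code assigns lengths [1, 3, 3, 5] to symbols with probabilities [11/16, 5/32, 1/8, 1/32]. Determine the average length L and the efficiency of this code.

Average length L = Σ p_i × l_i = 1.6875 bits
Entropy H = 1.3213 bits
Efficiency η = H/L × 100% = 78.30%


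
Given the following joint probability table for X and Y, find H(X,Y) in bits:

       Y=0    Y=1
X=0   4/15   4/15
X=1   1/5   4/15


H(X,Y) = -Σ p(x,y) log₂ p(x,y)
  p(0,0)=4/15: -0.2667 × log₂(0.2667) = 0.5085
  p(0,1)=4/15: -0.2667 × log₂(0.2667) = 0.5085
  p(1,0)=1/5: -0.2000 × log₂(0.2000) = 0.4644
  p(1,1)=4/15: -0.2667 × log₂(0.2667) = 0.5085
H(X,Y) = 1.9899 bits


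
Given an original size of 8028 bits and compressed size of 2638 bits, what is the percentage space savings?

Space savings = (1 - Compressed/Original) × 100%
= (1 - 2638/8028) × 100%
= 67.14%


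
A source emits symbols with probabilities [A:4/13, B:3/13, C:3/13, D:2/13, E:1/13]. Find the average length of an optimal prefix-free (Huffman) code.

Huffman tree construction:
Combine smallest probabilities repeatedly
Resulting codes:
  A: 11 (length 2)
  B: 00 (length 2)
  C: 01 (length 2)
  D: 101 (length 3)
  E: 100 (length 3)
Average length = Σ p(s) × length(s) = 2.2308 bits


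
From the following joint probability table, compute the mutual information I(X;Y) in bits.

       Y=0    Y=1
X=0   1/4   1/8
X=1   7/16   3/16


H(X) = 0.9544, H(Y) = 0.8960, H(X,Y) = 1.8496
I(X;Y) = H(X) + H(Y) - H(X,Y) = 0.0009 bits


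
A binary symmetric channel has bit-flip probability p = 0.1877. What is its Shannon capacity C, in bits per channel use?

For BSC with error probability p:
C = 1 - H(p) where H(p) is binary entropy
H(0.1877) = -0.1877 × log₂(0.1877) - 0.8123 × log₂(0.8123)
H(p) = 0.6966
C = 1 - 0.6966 = 0.3034 bits/use


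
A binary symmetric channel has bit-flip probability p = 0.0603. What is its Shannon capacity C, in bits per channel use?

For BSC with error probability p:
C = 1 - H(p) where H(p) is binary entropy
H(0.0603) = -0.0603 × log₂(0.0603) - 0.9397 × log₂(0.9397)
H(p) = 0.3286
C = 1 - 0.3286 = 0.6714 bits/use


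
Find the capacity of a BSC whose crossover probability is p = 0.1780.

For BSC with error probability p:
C = 1 - H(p) where H(p) is binary entropy
H(0.1780) = -0.1780 × log₂(0.1780) - 0.8220 × log₂(0.8220)
H(p) = 0.6757
C = 1 - 0.6757 = 0.3243 bits/use


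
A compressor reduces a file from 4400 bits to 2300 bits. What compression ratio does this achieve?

Compression ratio = Original / Compressed
= 4400 / 2300 = 1.91:1


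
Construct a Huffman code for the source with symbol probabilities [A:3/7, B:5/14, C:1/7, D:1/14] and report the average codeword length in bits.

Huffman tree construction:
Combine smallest probabilities repeatedly
Resulting codes:
  A: 0 (length 1)
  B: 11 (length 2)
  C: 101 (length 3)
  D: 100 (length 3)
Average length = Σ p(s) × length(s) = 1.7857 bits


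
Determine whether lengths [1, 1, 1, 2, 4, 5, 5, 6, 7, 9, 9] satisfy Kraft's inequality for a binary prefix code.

Kraft inequality: Σ 2^(-l_i) ≤ 1 for prefix-free code
Calculating: 2^(-1) + 2^(-1) + 2^(-1) + 2^(-2) + 2^(-4) + 2^(-5) + 2^(-5) + 2^(-6) + 2^(-7) + 2^(-9) + 2^(-9)
= 0.5 + 0.5 + 0.5 + 0.25 + 0.0625 + 0.03125 + 0.03125 + 0.015625 + 0.0078125 + 0.001953125 + 0.001953125
= 1.9023
Since 1.9023 > 1, prefix-free code does not exist


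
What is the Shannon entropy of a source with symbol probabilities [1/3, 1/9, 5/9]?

H(X) = -Σ p(x) log₂ p(x)
  -1/3 × log₂(1/3) = 0.5283
  -1/9 × log₂(1/9) = 0.3522
  -5/9 × log₂(5/9) = 0.4711
H(X) = 1.3516 bits


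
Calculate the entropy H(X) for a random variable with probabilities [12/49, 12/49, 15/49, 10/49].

H(X) = -Σ p(x) log₂ p(x)
  -12/49 × log₂(12/49) = 0.4971
  -12/49 × log₂(12/49) = 0.4971
  -15/49 × log₂(15/49) = 0.5228
  -10/49 × log₂(10/49) = 0.4679
H(X) = 1.9849 bits


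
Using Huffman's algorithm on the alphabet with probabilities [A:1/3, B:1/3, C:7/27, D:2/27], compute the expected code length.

Huffman tree construction:
Combine smallest probabilities repeatedly
Resulting codes:
  A: 10 (length 2)
  B: 11 (length 2)
  C: 01 (length 2)
  D: 00 (length 2)
Average length = Σ p(s) × length(s) = 2.0000 bits


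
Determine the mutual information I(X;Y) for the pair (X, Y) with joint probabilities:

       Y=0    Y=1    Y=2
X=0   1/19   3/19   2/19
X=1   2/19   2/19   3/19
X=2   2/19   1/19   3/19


H(X) = 1.5810, H(Y) = 1.5574, H(X,Y) = 3.0761
I(X;Y) = H(X) + H(Y) - H(X,Y) = 0.0624 bits


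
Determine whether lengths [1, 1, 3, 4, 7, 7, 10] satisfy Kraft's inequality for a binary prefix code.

Kraft inequality: Σ 2^(-l_i) ≤ 1 for prefix-free code
Calculating: 2^(-1) + 2^(-1) + 2^(-3) + 2^(-4) + 2^(-7) + 2^(-7) + 2^(-10)
= 0.5 + 0.5 + 0.125 + 0.0625 + 0.0078125 + 0.0078125 + 0.0009765625
= 1.2041
Since 1.2041 > 1, prefix-free code does not exist


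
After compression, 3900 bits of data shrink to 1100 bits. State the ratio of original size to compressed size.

Compression ratio = Original / Compressed
= 3900 / 1100 = 3.55:1


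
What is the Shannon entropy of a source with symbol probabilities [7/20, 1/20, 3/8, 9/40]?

H(X) = -Σ p(x) log₂ p(x)
  -7/20 × log₂(7/20) = 0.5301
  -1/20 × log₂(1/20) = 0.2161
  -3/8 × log₂(3/8) = 0.5306
  -9/40 × log₂(9/40) = 0.4842
H(X) = 1.7610 bits


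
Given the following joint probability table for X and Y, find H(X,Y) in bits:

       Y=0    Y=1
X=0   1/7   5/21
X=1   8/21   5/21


H(X,Y) = -Σ p(x,y) log₂ p(x,y)
  p(0,0)=1/7: -0.1429 × log₂(0.1429) = 0.4011
  p(0,1)=5/21: -0.2381 × log₂(0.2381) = 0.4929
  p(1,0)=8/21: -0.3810 × log₂(0.3810) = 0.5304
  p(1,1)=5/21: -0.2381 × log₂(0.2381) = 0.4929
H(X,Y) = 1.9174 bits


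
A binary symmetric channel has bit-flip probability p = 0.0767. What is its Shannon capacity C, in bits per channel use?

For BSC with error probability p:
C = 1 - H(p) where H(p) is binary entropy
H(0.0767) = -0.0767 × log₂(0.0767) - 0.9233 × log₂(0.9233)
H(p) = 0.3904
C = 1 - 0.3904 = 0.6096 bits/use


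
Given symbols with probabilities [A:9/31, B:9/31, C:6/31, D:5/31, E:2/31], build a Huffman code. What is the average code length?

Huffman tree construction:
Combine smallest probabilities repeatedly
Resulting codes:
  A: 10 (length 2)
  B: 11 (length 2)
  C: 00 (length 2)
  D: 011 (length 3)
  E: 010 (length 3)
Average length = Σ p(s) × length(s) = 2.2258 bits


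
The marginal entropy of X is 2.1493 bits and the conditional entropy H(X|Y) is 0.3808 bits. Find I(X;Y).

I(X;Y) = H(X) - H(X|Y)
I(X;Y) = 2.1493 - 0.3808 = 1.7685 bits


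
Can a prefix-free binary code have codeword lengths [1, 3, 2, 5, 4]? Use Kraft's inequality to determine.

Kraft inequality: Σ 2^(-l_i) ≤ 1 for prefix-free code
Calculating: 2^(-1) + 2^(-3) + 2^(-2) + 2^(-5) + 2^(-4)
= 0.5 + 0.125 + 0.25 + 0.03125 + 0.0625
= 0.9688
Since 0.9688 ≤ 1, prefix-free code exists


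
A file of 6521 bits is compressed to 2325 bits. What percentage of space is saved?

Space savings = (1 - Compressed/Original) × 100%
= (1 - 2325/6521) × 100%
= 64.35%


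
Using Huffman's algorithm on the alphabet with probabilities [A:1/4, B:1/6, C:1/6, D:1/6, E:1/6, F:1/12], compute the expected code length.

Huffman tree construction:
Combine smallest probabilities repeatedly
Resulting codes:
  A: 01 (length 2)
  B: 101 (length 3)
  C: 110 (length 3)
  D: 111 (length 3)
  E: 00 (length 2)
  F: 100 (length 3)
Average length = Σ p(s) × length(s) = 2.5833 bits


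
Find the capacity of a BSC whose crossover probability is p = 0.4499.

For BSC with error probability p:
C = 1 - H(p) where H(p) is binary entropy
H(0.4499) = -0.4499 × log₂(0.4499) - 0.5501 × log₂(0.5501)
H(p) = 0.9927
C = 1 - 0.9927 = 0.0073 bits/use


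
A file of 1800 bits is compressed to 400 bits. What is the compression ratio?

Compression ratio = Original / Compressed
= 1800 / 400 = 4.50:1


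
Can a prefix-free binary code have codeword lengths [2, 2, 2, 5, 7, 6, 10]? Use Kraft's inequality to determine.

Kraft inequality: Σ 2^(-l_i) ≤ 1 for prefix-free code
Calculating: 2^(-2) + 2^(-2) + 2^(-2) + 2^(-5) + 2^(-7) + 2^(-6) + 2^(-10)
= 0.25 + 0.25 + 0.25 + 0.03125 + 0.0078125 + 0.015625 + 0.0009765625
= 0.8057
Since 0.8057 ≤ 1, prefix-free code exists


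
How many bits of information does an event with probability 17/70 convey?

Information content I(x) = -log₂(p(x))
I = -log₂(17/70) = -log₂(0.2429)
I = 2.0418 bits


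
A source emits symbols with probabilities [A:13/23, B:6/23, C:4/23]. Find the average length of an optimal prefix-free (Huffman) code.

Huffman tree construction:
Combine smallest probabilities repeatedly
Resulting codes:
  A: 1 (length 1)
  B: 01 (length 2)
  C: 00 (length 2)
Average length = Σ p(s) × length(s) = 1.4348 bits


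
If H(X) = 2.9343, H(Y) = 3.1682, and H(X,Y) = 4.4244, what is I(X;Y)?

I(X;Y) = H(X) + H(Y) - H(X,Y)
I(X;Y) = 2.9343 + 3.1682 - 4.4244 = 1.6781 bits


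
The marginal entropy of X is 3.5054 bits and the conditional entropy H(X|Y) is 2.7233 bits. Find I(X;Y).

I(X;Y) = H(X) - H(X|Y)
I(X;Y) = 3.5054 - 2.7233 = 0.7821 bits


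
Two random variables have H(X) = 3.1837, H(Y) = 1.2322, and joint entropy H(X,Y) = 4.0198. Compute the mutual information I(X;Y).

I(X;Y) = H(X) + H(Y) - H(X,Y)
I(X;Y) = 3.1837 + 1.2322 - 4.0198 = 0.3961 bits


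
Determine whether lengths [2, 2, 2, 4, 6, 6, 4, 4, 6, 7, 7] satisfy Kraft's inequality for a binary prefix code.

Kraft inequality: Σ 2^(-l_i) ≤ 1 for prefix-free code
Calculating: 2^(-2) + 2^(-2) + 2^(-2) + 2^(-4) + 2^(-6) + 2^(-6) + 2^(-4) + 2^(-4) + 2^(-6) + 2^(-7) + 2^(-7)
= 0.25 + 0.25 + 0.25 + 0.0625 + 0.015625 + 0.015625 + 0.0625 + 0.0625 + 0.015625 + 0.0078125 + 0.0078125
= 1.0000
Since 1.0000 ≤ 1, prefix-free code exists


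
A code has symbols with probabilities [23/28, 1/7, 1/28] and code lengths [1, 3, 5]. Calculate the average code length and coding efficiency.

Average length L = Σ p_i × l_i = 1.4286 bits
Entropy H = 0.8059 bits
Efficiency η = H/L × 100% = 56.41%


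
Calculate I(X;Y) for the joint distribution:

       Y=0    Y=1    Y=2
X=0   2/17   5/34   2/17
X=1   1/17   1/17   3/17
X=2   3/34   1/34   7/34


H(X) = 1.5763, H(Y) = 1.4988, H(X,Y) = 2.9838
I(X;Y) = H(X) + H(Y) - H(X,Y) = 0.0913 bits


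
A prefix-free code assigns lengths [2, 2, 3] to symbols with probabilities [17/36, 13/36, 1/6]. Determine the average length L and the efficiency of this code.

Average length L = Σ p_i × l_i = 2.1667 bits
Entropy H = 1.4726 bits
Efficiency η = H/L × 100% = 67.97%


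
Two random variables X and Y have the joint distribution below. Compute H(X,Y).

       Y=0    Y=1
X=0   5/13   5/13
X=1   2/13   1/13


H(X,Y) = -Σ p(x,y) log₂ p(x,y)
  p(0,0)=5/13: -0.3846 × log₂(0.3846) = 0.5302
  p(0,1)=5/13: -0.3846 × log₂(0.3846) = 0.5302
  p(1,0)=2/13: -0.1538 × log₂(0.1538) = 0.4155
  p(1,1)=1/13: -0.0769 × log₂(0.0769) = 0.2846
H(X,Y) = 1.7605 bits


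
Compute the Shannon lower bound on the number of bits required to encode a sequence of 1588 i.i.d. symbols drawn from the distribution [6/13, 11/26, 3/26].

Entropy H = 1.3994 bits/symbol
Minimum bits = H × n = 1.3994 × 1588
= 2222.18 bits


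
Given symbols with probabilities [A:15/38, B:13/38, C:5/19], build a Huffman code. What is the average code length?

Huffman tree construction:
Combine smallest probabilities repeatedly
Resulting codes:
  A: 0 (length 1)
  B: 11 (length 2)
  C: 10 (length 2)
Average length = Σ p(s) × length(s) = 1.6053 bits


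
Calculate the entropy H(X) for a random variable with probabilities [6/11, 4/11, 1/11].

H(X) = -Σ p(x) log₂ p(x)
  -6/11 × log₂(6/11) = 0.4770
  -4/11 × log₂(4/11) = 0.5307
  -1/11 × log₂(1/11) = 0.3145
H(X) = 1.3222 bits


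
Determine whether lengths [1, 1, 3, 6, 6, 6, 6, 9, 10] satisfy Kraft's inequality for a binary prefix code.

Kraft inequality: Σ 2^(-l_i) ≤ 1 for prefix-free code
Calculating: 2^(-1) + 2^(-1) + 2^(-3) + 2^(-6) + 2^(-6) + 2^(-6) + 2^(-6) + 2^(-9) + 2^(-10)
= 0.5 + 0.5 + 0.125 + 0.015625 + 0.015625 + 0.015625 + 0.015625 + 0.001953125 + 0.0009765625
= 1.1904
Since 1.1904 > 1, prefix-free code does not exist


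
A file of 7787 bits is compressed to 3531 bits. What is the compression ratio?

Compression ratio = Original / Compressed
= 7787 / 3531 = 2.21:1


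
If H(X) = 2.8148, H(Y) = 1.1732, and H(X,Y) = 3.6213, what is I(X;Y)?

I(X;Y) = H(X) + H(Y) - H(X,Y)
I(X;Y) = 2.8148 + 1.1732 - 3.6213 = 0.3667 bits


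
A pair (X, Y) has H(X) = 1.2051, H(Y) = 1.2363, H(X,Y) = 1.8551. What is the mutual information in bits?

I(X;Y) = H(X) + H(Y) - H(X,Y)
I(X;Y) = 1.2051 + 1.2363 - 1.8551 = 0.5863 bits


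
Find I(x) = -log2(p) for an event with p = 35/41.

Information content I(x) = -log₂(p(x))
I = -log₂(35/41) = -log₂(0.8537)
I = 0.2283 bits


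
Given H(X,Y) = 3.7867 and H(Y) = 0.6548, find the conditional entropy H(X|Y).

Chain rule: H(X,Y) = H(X|Y) + H(Y)
H(X|Y) = H(X,Y) - H(Y) = 3.7867 - 0.6548 = 3.1319 bits


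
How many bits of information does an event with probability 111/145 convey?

Information content I(x) = -log₂(p(x))
I = -log₂(111/145) = -log₂(0.7655)
I = 0.3855 bits


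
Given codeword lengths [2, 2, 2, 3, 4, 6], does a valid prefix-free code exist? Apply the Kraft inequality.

Kraft inequality: Σ 2^(-l_i) ≤ 1 for prefix-free code
Calculating: 2^(-2) + 2^(-2) + 2^(-2) + 2^(-3) + 2^(-4) + 2^(-6)
= 0.25 + 0.25 + 0.25 + 0.125 + 0.0625 + 0.015625
= 0.9531
Since 0.9531 ≤ 1, prefix-free code exists


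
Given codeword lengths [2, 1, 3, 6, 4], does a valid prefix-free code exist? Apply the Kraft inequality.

Kraft inequality: Σ 2^(-l_i) ≤ 1 for prefix-free code
Calculating: 2^(-2) + 2^(-1) + 2^(-3) + 2^(-6) + 2^(-4)
= 0.25 + 0.5 + 0.125 + 0.015625 + 0.0625
= 0.9531
Since 0.9531 ≤ 1, prefix-free code exists


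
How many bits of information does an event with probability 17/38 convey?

Information content I(x) = -log₂(p(x))
I = -log₂(17/38) = -log₂(0.4474)
I = 1.1605 bits


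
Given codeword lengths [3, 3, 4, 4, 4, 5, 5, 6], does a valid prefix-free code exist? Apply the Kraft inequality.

Kraft inequality: Σ 2^(-l_i) ≤ 1 for prefix-free code
Calculating: 2^(-3) + 2^(-3) + 2^(-4) + 2^(-4) + 2^(-4) + 2^(-5) + 2^(-5) + 2^(-6)
= 0.125 + 0.125 + 0.0625 + 0.0625 + 0.0625 + 0.03125 + 0.03125 + 0.015625
= 0.5156
Since 0.5156 ≤ 1, prefix-free code exists


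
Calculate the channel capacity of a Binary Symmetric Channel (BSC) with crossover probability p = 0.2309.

For BSC with error probability p:
C = 1 - H(p) where H(p) is binary entropy
H(0.2309) = -0.2309 × log₂(0.2309) - 0.7691 × log₂(0.7691)
H(p) = 0.7796
C = 1 - 0.7796 = 0.2204 bits/use


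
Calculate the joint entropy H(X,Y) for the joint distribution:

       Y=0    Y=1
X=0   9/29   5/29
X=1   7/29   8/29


H(X,Y) = -Σ p(x,y) log₂ p(x,y)
  p(0,0)=9/29: -0.3103 × log₂(0.3103) = 0.5239
  p(0,1)=5/29: -0.1724 × log₂(0.1724) = 0.4373
  p(1,0)=7/29: -0.2414 × log₂(0.2414) = 0.4950
  p(1,1)=8/29: -0.2759 × log₂(0.2759) = 0.5125
H(X,Y) = 1.9687 bits


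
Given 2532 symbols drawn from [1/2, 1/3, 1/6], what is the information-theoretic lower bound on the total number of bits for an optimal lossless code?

Entropy H = 1.4591 bits/symbol
Minimum bits = H × n = 1.4591 × 2532
= 3694.56 bits


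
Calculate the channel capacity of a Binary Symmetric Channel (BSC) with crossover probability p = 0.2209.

For BSC with error probability p:
C = 1 - H(p) where H(p) is binary entropy
H(0.2209) = -0.2209 × log₂(0.2209) - 0.7791 × log₂(0.7791)
H(p) = 0.7618
C = 1 - 0.7618 = 0.2382 bits/use


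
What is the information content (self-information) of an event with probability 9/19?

Information content I(x) = -log₂(p(x))
I = -log₂(9/19) = -log₂(0.4737)
I = 1.0780 bits


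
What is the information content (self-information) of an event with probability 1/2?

Information content I(x) = -log₂(p(x))
I = -log₂(1/2) = -log₂(0.5000)
I = 1.0000 bits


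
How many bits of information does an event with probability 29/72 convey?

Information content I(x) = -log₂(p(x))
I = -log₂(29/72) = -log₂(0.4028)
I = 1.3119 bits


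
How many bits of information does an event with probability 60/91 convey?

Information content I(x) = -log₂(p(x))
I = -log₂(60/91) = -log₂(0.6593)
I = 0.6009 bits


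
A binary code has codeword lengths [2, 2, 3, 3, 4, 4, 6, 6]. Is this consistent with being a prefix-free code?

Kraft inequality: Σ 2^(-l_i) ≤ 1 for prefix-free code
Calculating: 2^(-2) + 2^(-2) + 2^(-3) + 2^(-3) + 2^(-4) + 2^(-4) + 2^(-6) + 2^(-6)
= 0.25 + 0.25 + 0.125 + 0.125 + 0.0625 + 0.0625 + 0.015625 + 0.015625
= 0.9062
Since 0.9062 ≤ 1, prefix-free code exists


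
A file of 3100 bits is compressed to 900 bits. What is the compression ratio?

Compression ratio = Original / Compressed
= 3100 / 900 = 3.44:1


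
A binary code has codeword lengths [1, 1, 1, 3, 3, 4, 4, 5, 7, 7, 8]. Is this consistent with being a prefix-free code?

Kraft inequality: Σ 2^(-l_i) ≤ 1 for prefix-free code
Calculating: 2^(-1) + 2^(-1) + 2^(-1) + 2^(-3) + 2^(-3) + 2^(-4) + 2^(-4) + 2^(-5) + 2^(-7) + 2^(-7) + 2^(-8)
= 0.5 + 0.5 + 0.5 + 0.125 + 0.125 + 0.0625 + 0.0625 + 0.03125 + 0.0078125 + 0.0078125 + 0.00390625
= 1.9258
Since 1.9258 > 1, prefix-free code does not exist


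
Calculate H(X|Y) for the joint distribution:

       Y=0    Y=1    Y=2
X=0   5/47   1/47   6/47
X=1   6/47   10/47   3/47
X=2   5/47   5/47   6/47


H(X|Y) = Σ_y p(y) H(X|Y=y)
  p(Y=0) = 16/47, H(X|Y=0) = 1.5794
  p(Y=1) = 16/47, H(X|Y=1) = 1.1982
  p(Y=2) = 15/47, H(X|Y=2) = 1.5219
H(X|Y) = 0.3404×1.5794 + 0.3404×1.1982 + 0.3191×1.5219 = 1.4313 bits


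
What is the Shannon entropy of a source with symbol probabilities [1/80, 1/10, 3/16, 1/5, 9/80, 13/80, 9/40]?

H(X) = -Σ p(x) log₂ p(x)
  -1/80 × log₂(1/80) = 0.0790
  -1/10 × log₂(1/10) = 0.3322
  -3/16 × log₂(3/16) = 0.4528
  -1/5 × log₂(1/5) = 0.4644
  -9/80 × log₂(9/80) = 0.3546
  -13/80 × log₂(13/80) = 0.4260
  -9/40 × log₂(9/40) = 0.4842
H(X) = 2.5932 bits


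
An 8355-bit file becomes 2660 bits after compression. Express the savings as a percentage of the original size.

Space savings = (1 - Compressed/Original) × 100%
= (1 - 2660/8355) × 100%
= 68.16%


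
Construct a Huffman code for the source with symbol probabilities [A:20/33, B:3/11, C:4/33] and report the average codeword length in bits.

Huffman tree construction:
Combine smallest probabilities repeatedly
Resulting codes:
  A: 1 (length 1)
  B: 01 (length 2)
  C: 00 (length 2)
Average length = Σ p(s) × length(s) = 1.3939 bits


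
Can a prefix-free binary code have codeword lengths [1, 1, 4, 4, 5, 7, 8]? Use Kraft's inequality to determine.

Kraft inequality: Σ 2^(-l_i) ≤ 1 for prefix-free code
Calculating: 2^(-1) + 2^(-1) + 2^(-4) + 2^(-4) + 2^(-5) + 2^(-7) + 2^(-8)
= 0.5 + 0.5 + 0.0625 + 0.0625 + 0.03125 + 0.0078125 + 0.00390625
= 1.1680
Since 1.1680 > 1, prefix-free code does not exist


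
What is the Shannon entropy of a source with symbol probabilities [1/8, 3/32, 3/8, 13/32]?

H(X) = -Σ p(x) log₂ p(x)
  -1/8 × log₂(1/8) = 0.3750
  -3/32 × log₂(3/32) = 0.3202
  -3/8 × log₂(3/8) = 0.5306
  -13/32 × log₂(13/32) = 0.5279
H(X) = 1.7537 bits


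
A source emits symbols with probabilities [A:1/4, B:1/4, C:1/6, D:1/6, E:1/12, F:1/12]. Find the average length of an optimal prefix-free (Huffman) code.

Huffman tree construction:
Combine smallest probabilities repeatedly
Resulting codes:
  A: 01 (length 2)
  B: 10 (length 2)
  C: 110 (length 3)
  D: 111 (length 3)
  E: 000 (length 3)
  F: 001 (length 3)
Average length = Σ p(s) × length(s) = 2.5000 bits


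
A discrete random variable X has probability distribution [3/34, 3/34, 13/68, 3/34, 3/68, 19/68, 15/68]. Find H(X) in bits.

H(X) = -Σ p(x) log₂ p(x)
  -3/34 × log₂(3/34) = 0.3090
  -3/34 × log₂(3/34) = 0.3090
  -13/68 × log₂(13/68) = 0.4563
  -3/34 × log₂(3/34) = 0.3090
  -3/68 × log₂(3/68) = 0.1986
  -19/68 × log₂(19/68) = 0.5140
  -15/68 × log₂(15/68) = 0.4810
H(X) = 2.5771 bits


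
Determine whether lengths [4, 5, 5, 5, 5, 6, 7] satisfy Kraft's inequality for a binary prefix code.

Kraft inequality: Σ 2^(-l_i) ≤ 1 for prefix-free code
Calculating: 2^(-4) + 2^(-5) + 2^(-5) + 2^(-5) + 2^(-5) + 2^(-6) + 2^(-7)
= 0.0625 + 0.03125 + 0.03125 + 0.03125 + 0.03125 + 0.015625 + 0.0078125
= 0.2109
Since 0.2109 ≤ 1, prefix-free code exists


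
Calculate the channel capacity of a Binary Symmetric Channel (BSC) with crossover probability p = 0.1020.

For BSC with error probability p:
C = 1 - H(p) where H(p) is binary entropy
H(0.1020) = -0.1020 × log₂(0.1020) - 0.8980 × log₂(0.8980)
H(p) = 0.4753
C = 1 - 0.4753 = 0.5247 bits/use
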